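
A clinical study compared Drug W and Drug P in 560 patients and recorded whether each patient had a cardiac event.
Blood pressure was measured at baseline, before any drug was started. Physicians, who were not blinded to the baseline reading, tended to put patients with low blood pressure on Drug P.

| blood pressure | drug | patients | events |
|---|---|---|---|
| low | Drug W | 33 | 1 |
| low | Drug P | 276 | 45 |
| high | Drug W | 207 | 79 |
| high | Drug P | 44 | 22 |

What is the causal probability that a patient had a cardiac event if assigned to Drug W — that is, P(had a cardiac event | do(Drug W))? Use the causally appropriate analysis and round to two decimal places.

0.19

Nothing the drug does changes blood pressure; the imbalance is an allocation artefact. With blood pressure also predicting the outcome, the pooled figure is confounded, and the within-stratum comparison is the causal one.
Standardising Drug W to the population blood pressure mix: 0.552·1/33 + 0.448·79/207 = 0.188.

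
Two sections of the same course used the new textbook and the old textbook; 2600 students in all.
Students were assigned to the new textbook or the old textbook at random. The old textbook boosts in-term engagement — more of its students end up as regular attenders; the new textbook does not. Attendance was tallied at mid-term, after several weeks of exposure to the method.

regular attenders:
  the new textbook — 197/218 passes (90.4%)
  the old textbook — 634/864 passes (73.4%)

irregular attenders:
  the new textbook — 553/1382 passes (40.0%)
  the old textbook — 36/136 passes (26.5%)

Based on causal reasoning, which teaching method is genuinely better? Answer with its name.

the old textbook

Within every mid-term attendance level the new textbook has the higher rate, yet pooled the old textbook does — Simpson's reversal.
Stratifying would compare teaching methods among students the teaching methods themselves sorted into mid-term attendance groups — a form of selection on an intermediate. The unconditioned pooled rates give the total causal effect.
Pooled: the new textbook 46.9% vs the old textbook 67.0%; the old textbook is higher overall.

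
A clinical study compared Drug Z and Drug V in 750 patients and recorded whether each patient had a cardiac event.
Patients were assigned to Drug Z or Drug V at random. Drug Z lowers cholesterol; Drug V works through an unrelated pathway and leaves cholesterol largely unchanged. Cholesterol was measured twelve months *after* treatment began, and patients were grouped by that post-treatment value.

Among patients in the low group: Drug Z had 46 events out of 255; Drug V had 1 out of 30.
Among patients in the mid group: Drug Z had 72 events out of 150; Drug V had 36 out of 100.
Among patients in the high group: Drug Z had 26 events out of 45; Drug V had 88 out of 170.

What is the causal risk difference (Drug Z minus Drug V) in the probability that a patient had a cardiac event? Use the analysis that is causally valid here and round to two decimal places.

-0.10

The distribution of cholesterol is itself part of what the drug does — it is an intermediate outcome. Holding it fixed would remove that part of the effect; the total effect is the pooled difference.
The causal difference is the pooled difference: 0.320 − 0.417 = -0.097.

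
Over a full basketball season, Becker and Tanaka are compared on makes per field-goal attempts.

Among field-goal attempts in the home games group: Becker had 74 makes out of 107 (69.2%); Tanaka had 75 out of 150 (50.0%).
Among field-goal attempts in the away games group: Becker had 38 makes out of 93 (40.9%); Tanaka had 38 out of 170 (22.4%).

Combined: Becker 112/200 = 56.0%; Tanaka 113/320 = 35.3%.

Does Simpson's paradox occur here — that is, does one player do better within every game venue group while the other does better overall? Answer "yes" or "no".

Within each game venue level (home games 69.2% vs 50.0%; away games 40.9% vs 22.4%), Becker has the higher rate every time. Pooled: 56.0% vs 35.3% — Becker has the higher rate overall. They agree.

no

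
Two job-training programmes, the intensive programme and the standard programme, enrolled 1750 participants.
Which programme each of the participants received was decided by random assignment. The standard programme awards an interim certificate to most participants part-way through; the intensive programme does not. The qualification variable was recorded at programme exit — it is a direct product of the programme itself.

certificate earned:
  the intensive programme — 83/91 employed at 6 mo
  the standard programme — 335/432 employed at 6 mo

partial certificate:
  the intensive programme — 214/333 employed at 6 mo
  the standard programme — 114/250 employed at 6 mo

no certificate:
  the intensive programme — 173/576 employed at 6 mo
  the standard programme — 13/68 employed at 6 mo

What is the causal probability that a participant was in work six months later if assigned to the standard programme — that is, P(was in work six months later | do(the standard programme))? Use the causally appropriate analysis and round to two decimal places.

0.62

The distribution of qualification attained during the programme is itself part of what the programme does — it is an intermediate outcome. Holding it fixed would remove that part of the effect; the total effect is the pooled difference.
So P(outcome | do(the standard programme)) is just the pooled rate for the standard programme: 462/750 = 0.616.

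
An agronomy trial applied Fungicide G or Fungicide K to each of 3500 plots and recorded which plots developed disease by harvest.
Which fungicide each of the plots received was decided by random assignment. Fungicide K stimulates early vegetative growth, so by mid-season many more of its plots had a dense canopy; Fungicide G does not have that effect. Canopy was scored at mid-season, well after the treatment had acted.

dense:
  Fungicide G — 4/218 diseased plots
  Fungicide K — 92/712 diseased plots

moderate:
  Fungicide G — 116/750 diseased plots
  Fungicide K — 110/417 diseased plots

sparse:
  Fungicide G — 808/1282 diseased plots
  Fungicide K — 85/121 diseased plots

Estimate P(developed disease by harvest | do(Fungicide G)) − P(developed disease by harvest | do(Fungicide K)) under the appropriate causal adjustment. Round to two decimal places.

+0.18

Within every mid-season canopy level Fungicide G has the lower rate, yet pooled Fungicide K does — Simpson's reversal.
Because the fungicide influences mid-season canopy, mid-season canopy is a post-treatment mediator, not a confounder. Stratifying on it would bias the estimate; the causal effect is the crude pooled difference.
The causal difference is the pooled difference: 0.412 − 0.230 = +0.183.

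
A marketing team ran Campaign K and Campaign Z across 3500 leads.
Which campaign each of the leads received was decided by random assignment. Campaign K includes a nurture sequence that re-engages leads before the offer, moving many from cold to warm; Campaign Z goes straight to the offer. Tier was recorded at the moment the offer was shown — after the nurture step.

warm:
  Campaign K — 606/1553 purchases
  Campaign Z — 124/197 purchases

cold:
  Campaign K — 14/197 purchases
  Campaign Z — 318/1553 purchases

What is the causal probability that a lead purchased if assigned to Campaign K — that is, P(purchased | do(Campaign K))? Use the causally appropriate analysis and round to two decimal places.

0.35

Within every engagement tier level Campaign Z has the higher rate, yet pooled Campaign K does — Simpson's reversal.
Engagement tier here is a post-treatment variable shaped by the campaign; conditioning on it would introduce bias rather than remove it. The overall comparison is the causal one.
So P(outcome | do(Campaign K)) is just the pooled rate for Campaign K: 620/1750 = 0.354.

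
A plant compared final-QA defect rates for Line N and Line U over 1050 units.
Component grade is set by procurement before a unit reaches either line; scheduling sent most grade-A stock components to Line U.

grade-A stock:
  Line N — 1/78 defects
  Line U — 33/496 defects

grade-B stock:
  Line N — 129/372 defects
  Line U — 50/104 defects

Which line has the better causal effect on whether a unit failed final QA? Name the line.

Line N

The component grade-specific comparison favours Line N throughout, but the pooled figures favour Line U. The question is whether to condition on component grade.
Here component grade is a common cause — it drives both which line a case falls under and the outcome. The crude comparison mixes populations; the stratum-specific rates are the causally relevant ones.
Within each level — grade-A stock: 1.3% vs 6.7%; grade-B stock: 34.7% vs 48.1% — Line N is lower every time.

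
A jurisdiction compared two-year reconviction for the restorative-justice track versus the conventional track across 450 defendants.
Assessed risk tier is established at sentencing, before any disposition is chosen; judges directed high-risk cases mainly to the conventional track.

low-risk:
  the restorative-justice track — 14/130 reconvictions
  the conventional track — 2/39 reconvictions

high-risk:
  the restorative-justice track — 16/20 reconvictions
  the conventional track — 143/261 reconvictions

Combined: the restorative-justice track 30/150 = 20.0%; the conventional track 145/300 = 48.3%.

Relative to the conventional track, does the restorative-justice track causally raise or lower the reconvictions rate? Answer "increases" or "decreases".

Nothing the disposition does changes assessed risk tier; the imbalance is an allocation artefact. With assessed risk tier also predicting the outcome, the pooled figure is confounded, and the within-stratum comparison is the causal one.
Within each level — low-risk: 10.8% vs 5.1%; high-risk: 80.0% vs 54.8% — the conventional track is lower every time.

increases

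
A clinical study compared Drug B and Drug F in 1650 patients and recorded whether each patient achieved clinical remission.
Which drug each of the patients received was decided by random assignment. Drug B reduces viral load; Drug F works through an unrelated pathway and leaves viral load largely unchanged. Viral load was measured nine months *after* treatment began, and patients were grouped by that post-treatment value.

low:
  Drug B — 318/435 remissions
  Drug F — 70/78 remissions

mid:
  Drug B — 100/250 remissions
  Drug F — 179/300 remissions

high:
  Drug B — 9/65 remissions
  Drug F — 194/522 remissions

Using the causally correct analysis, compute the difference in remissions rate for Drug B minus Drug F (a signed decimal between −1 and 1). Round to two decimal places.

Viral load is recorded after the drug and is itself shifted by it — it sits on the causal path from drug to outcome. Conditioning on a mediator would strip out part of the effect we want; the pooled comparison gives the total causal effect.
The causal difference is the pooled difference: 0.569 − 0.492 = +0.077.

+0.08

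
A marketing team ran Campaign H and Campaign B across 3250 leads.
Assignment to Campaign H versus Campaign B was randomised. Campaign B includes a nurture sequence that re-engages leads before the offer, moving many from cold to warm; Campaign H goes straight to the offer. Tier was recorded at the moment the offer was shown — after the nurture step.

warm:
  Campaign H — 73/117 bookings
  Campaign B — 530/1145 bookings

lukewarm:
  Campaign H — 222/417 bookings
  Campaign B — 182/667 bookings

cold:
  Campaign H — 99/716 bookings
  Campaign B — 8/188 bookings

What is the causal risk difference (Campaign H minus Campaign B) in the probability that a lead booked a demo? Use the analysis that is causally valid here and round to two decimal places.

The stratified and pooled comparisons disagree (Campaign H wins within each engagement tier; Campaign B wins overall), so the answer turns on the causal role of engagement tier.
The distribution of engagement tier is itself part of what the campaign does — it is an intermediate outcome. Holding it fixed would remove that part of the effect; the total effect is the pooled difference.
The causal difference is the pooled difference: 0.315 − 0.360 = -0.045.

-0.04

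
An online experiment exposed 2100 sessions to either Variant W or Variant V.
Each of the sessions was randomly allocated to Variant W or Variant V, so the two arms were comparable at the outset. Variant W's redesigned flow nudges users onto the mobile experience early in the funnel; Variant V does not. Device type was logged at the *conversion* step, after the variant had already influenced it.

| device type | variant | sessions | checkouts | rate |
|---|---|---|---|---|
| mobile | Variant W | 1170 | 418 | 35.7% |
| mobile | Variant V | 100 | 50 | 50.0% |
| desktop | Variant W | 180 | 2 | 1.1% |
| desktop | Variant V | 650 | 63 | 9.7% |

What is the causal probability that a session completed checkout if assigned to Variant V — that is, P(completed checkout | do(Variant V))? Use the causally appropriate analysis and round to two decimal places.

Device type here is a post-treatment variable shaped by the variant; conditioning on it would introduce bias rather than remove it. The overall comparison is the causal one.
So P(outcome | do(Variant V)) is just the pooled rate for Variant V: 113/750 = 0.151.

0.15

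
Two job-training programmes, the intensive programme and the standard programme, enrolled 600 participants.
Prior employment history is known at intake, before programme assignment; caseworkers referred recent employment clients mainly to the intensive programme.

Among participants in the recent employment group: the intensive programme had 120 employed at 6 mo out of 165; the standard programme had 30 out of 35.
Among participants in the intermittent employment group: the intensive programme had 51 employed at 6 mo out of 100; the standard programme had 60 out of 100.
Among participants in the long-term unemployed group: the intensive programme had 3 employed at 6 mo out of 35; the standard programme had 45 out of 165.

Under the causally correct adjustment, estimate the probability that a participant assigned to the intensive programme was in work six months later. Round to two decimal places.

0.44

Prior employment history satisfies the back-door criterion: it is not a descendant of the programme, and it blocks the spurious path from programme to outcome. Adjusting for it (i.e., using the within-prior employment history rates) gives the causal effect.
Standardising the intensive programme to the population prior employment history mix: 0.333·120/165 + 0.333·51/100 + 0.333·3/35 = 0.441.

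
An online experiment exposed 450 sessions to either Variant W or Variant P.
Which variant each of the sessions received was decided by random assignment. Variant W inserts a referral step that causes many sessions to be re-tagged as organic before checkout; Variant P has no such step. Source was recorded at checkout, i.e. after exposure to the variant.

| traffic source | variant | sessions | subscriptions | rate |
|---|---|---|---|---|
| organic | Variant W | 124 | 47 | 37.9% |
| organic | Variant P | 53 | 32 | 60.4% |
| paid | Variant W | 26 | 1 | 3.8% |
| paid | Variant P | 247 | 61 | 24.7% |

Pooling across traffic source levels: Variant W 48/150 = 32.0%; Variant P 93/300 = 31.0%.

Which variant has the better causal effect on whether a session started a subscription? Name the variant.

The distribution of traffic source is itself part of what the variant does — it is an intermediate outcome. Holding it fixed would remove that part of the effect; the total effect is the pooled difference.
Pooled: Variant W 32.0% vs Variant P 31.0%; Variant W is higher overall.

Variant W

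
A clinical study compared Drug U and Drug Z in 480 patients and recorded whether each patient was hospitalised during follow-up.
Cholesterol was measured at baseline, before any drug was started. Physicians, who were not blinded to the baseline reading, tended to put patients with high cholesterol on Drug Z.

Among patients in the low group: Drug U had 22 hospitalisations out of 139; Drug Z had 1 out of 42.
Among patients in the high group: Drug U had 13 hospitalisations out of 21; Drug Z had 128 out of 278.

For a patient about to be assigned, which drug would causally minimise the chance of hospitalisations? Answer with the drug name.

Drug Z

Within every cholesterol level Drug Z has the lower rate, yet pooled Drug U does — Simpson's reversal.
Cholesterol is set before the drug has any effect — it is not caused by the drug — and it independently drives the outcome. That makes it a confounder, so the causal comparison is within cholesterol levels.
Within each level — low: 15.8% vs 2.4%; high: 61.9% vs 46.0% — Drug Z is lower every time.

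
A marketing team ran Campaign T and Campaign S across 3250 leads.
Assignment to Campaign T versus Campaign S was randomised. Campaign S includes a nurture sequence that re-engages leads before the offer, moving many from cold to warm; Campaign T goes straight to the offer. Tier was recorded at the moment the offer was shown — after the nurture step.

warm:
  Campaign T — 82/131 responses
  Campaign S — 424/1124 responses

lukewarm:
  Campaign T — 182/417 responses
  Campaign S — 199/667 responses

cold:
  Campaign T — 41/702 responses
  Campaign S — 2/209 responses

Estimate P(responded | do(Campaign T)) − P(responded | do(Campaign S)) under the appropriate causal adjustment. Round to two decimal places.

-0.07

Because the campaign influences engagement tier, engagement tier is a post-treatment mediator, not a confounder. Stratifying on it would bias the estimate; the causal effect is the crude pooled difference.
The causal difference is the pooled difference: 0.244 − 0.312 = -0.069.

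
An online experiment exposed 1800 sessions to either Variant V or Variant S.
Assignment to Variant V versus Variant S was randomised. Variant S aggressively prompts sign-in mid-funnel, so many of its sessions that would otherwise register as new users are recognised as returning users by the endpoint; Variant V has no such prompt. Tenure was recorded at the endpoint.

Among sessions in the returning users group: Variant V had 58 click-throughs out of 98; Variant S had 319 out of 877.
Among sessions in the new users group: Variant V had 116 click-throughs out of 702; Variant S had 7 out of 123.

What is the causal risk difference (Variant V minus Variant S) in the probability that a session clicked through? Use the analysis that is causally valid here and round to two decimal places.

The distribution of user tenure is itself part of what the variant does — it is an intermediate outcome. Holding it fixed would remove that part of the effect; the total effect is the pooled difference.
The causal difference is the pooled difference: 0.217 − 0.326 = -0.108.

-0.11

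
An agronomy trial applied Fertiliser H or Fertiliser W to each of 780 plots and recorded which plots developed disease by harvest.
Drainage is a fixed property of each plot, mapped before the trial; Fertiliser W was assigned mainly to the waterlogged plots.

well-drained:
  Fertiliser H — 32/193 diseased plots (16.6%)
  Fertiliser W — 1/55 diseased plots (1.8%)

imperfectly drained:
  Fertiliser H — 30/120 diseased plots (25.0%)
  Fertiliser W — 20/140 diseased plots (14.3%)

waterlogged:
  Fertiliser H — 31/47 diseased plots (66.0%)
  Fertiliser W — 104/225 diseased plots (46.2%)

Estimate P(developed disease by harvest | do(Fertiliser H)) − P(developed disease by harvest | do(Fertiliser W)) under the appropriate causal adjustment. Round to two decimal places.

+0.15

Field drainage is set before the fertiliser has any effect — it is not caused by the fertiliser — and it independently drives the outcome. That makes it a confounder, so the causal comparison is within field drainage levels.
Adjusting over the population distribution of field drainage: 0.318·(0.166−0.018) + 0.333·(0.250−0.143) + 0.349·(0.660−0.462) = +0.151.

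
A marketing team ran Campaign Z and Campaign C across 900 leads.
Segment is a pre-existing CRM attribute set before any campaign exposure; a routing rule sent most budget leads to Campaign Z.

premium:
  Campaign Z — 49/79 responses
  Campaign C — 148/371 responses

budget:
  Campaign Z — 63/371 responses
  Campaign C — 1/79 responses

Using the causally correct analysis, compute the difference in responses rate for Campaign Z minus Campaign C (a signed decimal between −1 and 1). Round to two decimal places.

The imbalance in customer segment arose from how leads were allocated, not from anything the campaign did; and customer segment independently affects the outcome. The pooled gap is confounded — condition on customer segment.
Adjusting over the population distribution of customer segment: 0.500·(0.620−0.399) + 0.500·(0.170−0.013) = +0.189.

+0.19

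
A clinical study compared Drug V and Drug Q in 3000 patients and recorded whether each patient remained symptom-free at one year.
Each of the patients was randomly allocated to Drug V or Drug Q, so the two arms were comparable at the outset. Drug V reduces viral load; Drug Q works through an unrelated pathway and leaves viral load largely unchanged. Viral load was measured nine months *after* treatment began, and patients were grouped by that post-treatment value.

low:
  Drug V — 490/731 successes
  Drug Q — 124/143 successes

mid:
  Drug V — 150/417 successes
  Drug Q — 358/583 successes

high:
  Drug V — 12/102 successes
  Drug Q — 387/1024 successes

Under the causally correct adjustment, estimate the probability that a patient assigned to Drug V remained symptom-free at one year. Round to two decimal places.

0.52

The viral load-specific comparison favours Drug Q throughout, but the pooled figures favour Drug V. The question is whether to condition on viral load.
Viral load lies on the pathway drug → viral load → outcome, so adjusting for it blocks the indirect effect. For the total causal effect of drug, use the unadjusted pooled rates.
So P(outcome | do(Drug V)) is just the pooled rate for Drug V: 652/1250 = 0.522.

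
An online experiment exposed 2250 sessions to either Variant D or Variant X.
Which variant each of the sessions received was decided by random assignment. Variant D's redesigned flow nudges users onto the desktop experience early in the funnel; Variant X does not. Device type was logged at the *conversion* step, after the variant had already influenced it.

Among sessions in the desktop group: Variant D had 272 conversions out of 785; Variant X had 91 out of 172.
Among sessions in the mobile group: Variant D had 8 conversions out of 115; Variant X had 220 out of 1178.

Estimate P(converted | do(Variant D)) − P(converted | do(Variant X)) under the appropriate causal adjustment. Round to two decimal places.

+0.08

The stratified and pooled comparisons disagree (Variant X wins within each device type; Variant D wins overall), so the answer turns on the causal role of device type.
Stratifying would compare variants among sessions the variants themselves sorted into device type groups — a form of selection on an intermediate. The unconditioned pooled rates give the total causal effect.
The causal difference is the pooled difference: 0.311 − 0.230 = +0.081.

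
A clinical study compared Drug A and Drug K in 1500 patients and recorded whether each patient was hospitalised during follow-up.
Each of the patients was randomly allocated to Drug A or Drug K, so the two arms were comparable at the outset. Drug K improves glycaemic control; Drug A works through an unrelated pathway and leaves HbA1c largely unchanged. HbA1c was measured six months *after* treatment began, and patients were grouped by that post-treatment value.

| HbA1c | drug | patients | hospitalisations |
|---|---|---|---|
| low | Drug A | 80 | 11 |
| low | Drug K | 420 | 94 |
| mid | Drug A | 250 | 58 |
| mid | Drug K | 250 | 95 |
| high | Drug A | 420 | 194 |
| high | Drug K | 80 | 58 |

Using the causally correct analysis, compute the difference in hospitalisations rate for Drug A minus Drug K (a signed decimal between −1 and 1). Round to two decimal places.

+0.02

Stratifying would compare drugs among patients the drugs themselves sorted into HbA1c groups — a form of selection on an intermediate. The unconditioned pooled rates give the total causal effect.
The causal difference is the pooled difference: 0.351 − 0.329 = +0.021.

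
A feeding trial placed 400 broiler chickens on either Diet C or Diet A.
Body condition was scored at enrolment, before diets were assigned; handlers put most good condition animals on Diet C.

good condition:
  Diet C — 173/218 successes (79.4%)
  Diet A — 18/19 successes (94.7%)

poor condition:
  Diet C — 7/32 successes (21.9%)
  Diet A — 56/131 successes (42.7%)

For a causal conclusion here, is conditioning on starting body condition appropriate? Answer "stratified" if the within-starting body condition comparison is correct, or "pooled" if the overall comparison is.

stratified

Starting body condition is set before the diet has any effect — it is not caused by the diet — and it independently drives the outcome. That makes it a confounder, so the causal comparison is within starting body condition levels.
Within each level — good condition: 79.4% vs 94.7%; poor condition: 21.9% vs 42.7% — Diet A is higher every time.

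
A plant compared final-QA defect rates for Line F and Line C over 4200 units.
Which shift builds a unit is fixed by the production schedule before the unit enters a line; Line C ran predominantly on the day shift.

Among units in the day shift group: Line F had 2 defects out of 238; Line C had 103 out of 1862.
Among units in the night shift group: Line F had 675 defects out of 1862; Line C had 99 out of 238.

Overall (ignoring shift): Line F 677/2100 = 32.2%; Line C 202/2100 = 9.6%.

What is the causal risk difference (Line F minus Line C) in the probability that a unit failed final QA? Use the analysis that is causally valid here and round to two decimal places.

-0.05

Within every shift level Line F has the lower rate, yet pooled Line C does — Simpson's reversal.
The imbalance in shift arose from how units were allocated, not from anything the line did; and shift independently affects the outcome. The pooled gap is confounded — condition on shift.
Adjusting over the population distribution of shift: 0.500·(0.008−0.055) + 0.500·(0.363−0.416) = -0.050.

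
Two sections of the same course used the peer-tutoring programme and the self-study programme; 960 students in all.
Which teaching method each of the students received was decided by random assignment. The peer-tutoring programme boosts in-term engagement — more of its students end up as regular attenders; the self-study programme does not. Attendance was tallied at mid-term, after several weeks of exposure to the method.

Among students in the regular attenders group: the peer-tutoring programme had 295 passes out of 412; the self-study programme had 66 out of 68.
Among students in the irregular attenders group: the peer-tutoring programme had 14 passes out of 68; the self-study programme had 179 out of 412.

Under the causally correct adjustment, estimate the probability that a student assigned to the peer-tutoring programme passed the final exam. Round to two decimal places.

0.64

The mid-term attendance-specific comparison favours the self-study programme throughout, but the pooled figures favour the peer-tutoring programme. The question is whether to condition on mid-term attendance.
Mid-term attendance lies on the pathway teaching method → mid-term attendance → outcome, so adjusting for it blocks the indirect effect. For the total causal effect of teaching method, use the unadjusted pooled rates.
So P(outcome | do(the peer-tutoring programme)) is just the pooled rate for the peer-tutoring programme: 309/480 = 0.644.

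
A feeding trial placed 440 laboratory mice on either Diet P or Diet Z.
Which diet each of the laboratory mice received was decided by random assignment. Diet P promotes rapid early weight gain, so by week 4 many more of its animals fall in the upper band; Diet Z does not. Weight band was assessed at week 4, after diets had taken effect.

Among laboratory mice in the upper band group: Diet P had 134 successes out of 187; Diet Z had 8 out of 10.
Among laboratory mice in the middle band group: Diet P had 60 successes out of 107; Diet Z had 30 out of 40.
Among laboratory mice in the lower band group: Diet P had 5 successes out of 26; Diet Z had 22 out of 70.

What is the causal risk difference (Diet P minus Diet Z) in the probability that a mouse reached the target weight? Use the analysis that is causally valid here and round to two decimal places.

Stratifying would compare diets among laboratory mice the diets themselves sorted into week-4 weight band groups — a form of selection on an intermediate. The unconditioned pooled rates give the total causal effect.
The causal difference is the pooled difference: 0.622 − 0.500 = +0.122.

+0.12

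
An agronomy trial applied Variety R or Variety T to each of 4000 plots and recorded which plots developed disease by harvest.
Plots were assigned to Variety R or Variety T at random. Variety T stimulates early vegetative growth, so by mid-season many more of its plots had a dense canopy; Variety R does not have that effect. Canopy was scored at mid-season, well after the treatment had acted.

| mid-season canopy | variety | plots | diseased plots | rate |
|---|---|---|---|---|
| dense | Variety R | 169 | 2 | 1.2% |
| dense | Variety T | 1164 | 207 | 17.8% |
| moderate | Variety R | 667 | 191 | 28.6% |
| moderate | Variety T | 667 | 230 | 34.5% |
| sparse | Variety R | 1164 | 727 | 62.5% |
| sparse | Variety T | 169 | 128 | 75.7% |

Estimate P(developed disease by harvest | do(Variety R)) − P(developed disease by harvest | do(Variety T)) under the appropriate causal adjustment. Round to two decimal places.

Mid-season canopy is recorded after the variety and is itself shifted by it — it sits on the causal path from variety to outcome. Conditioning on a mediator would strip out part of the effect we want; the pooled comparison gives the total causal effect.
The causal difference is the pooled difference: 0.460 − 0.282 = +0.177.

+0.18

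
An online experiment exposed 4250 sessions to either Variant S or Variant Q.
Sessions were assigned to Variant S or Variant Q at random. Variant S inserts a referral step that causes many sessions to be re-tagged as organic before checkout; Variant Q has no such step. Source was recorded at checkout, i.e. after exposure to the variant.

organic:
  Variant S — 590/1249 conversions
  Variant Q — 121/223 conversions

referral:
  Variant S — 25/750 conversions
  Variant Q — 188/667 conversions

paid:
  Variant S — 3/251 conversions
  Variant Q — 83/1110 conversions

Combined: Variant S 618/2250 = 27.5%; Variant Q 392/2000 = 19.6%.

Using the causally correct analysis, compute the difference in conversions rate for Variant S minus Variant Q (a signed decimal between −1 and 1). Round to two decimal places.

The distribution of traffic source is itself part of what the variant does — it is an intermediate outcome. Holding it fixed would remove that part of the effect; the total effect is the pooled difference.
The causal difference is the pooled difference: 0.275 − 0.196 = +0.079.

+0.08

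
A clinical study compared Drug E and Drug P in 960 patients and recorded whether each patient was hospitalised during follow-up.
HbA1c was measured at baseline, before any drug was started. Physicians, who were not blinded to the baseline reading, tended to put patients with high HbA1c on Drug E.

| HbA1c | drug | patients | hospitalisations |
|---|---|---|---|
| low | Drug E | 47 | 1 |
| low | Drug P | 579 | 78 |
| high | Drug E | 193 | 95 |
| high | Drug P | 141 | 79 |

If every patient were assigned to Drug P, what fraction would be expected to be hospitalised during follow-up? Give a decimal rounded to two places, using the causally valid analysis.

0.28

The HbA1c-specific comparison favours Drug E throughout, but the pooled figures favour Drug P. The question is whether to condition on HbA1c.
Nothing the drug does changes HbA1c; the imbalance is an allocation artefact. With HbA1c also predicting the outcome, the pooled figure is confounded, and the within-stratum comparison is the causal one.
Standardising Drug P to the population HbA1c mix: 0.652·78/579 + 0.348·79/141 = 0.283.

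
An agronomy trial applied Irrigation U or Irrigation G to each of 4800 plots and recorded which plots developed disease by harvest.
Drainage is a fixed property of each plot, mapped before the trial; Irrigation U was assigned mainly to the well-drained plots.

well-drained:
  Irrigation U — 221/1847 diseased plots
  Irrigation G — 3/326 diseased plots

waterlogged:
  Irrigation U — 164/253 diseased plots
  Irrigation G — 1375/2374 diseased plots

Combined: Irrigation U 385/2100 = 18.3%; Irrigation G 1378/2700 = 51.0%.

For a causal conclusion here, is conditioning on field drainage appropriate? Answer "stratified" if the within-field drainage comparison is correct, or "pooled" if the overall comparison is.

The field drainage-specific comparison favours Irrigation G throughout, but the pooled figures favour Irrigation U. The question is whether to condition on field drainage.
Field drainage is set before the irrigation has any effect — it is not caused by the irrigation — and it independently drives the outcome. That makes it a confounder, so the causal comparison is within field drainage levels.
Within each level — well-drained: 12.0% vs 0.9%; waterlogged: 64.8% vs 57.9% — Irrigation G is lower every time.

stratified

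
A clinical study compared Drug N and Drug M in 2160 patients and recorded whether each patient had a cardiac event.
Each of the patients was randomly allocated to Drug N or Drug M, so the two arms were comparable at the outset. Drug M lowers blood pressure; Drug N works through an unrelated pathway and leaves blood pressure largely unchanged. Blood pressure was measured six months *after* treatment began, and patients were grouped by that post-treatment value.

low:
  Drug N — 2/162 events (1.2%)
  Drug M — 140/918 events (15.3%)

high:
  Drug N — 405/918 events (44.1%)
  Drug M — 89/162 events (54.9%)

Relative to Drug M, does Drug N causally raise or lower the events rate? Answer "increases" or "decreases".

increases

The stratified and pooled comparisons disagree (Drug N wins within each blood pressure; Drug M wins overall), so the answer turns on the causal role of blood pressure.
Stratifying would compare drugs among patients the drugs themselves sorted into blood pressure groups — a form of selection on an intermediate. The unconditioned pooled rates give the total causal effect.
Pooled: Drug N 37.7% vs Drug M 21.2%; Drug M is lower overall.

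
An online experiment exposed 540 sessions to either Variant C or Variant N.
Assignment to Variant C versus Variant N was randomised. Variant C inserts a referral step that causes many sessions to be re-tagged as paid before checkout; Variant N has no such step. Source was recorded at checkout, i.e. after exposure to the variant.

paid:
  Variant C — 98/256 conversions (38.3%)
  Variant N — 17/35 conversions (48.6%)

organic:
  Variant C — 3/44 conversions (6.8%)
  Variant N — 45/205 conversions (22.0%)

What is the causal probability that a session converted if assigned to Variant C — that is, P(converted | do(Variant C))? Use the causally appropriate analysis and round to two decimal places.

Traffic source here is a post-treatment variable shaped by the variant; conditioning on it would introduce bias rather than remove it. The overall comparison is the causal one.
So P(outcome | do(Variant C)) is just the pooled rate for Variant C: 101/300 = 0.337.

0.34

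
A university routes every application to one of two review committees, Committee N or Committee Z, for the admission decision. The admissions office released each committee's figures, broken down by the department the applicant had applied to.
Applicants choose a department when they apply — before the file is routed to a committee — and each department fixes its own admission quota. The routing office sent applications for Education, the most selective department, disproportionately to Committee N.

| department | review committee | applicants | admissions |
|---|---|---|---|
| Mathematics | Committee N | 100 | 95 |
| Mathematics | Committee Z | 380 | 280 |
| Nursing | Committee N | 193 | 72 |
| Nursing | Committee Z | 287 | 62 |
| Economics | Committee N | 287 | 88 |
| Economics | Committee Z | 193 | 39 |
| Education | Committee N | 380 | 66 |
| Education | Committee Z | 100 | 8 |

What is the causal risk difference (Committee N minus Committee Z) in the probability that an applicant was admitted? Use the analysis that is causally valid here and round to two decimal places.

The department-specific comparison favours Committee N throughout, but the pooled figures favour Committee Z. The question is whether to condition on department.
Since department is a pre-existing factor (not a product of the review committee) and it affects the outcome on its own, it is a confounder. The stratified rates, not the pooled rate, identify the causal effect.
Adjusting over the population distribution of department: 0.250·(0.950−0.737) + 0.250·(0.373−0.216) + 0.250·(0.307−0.202) + 0.250·(0.174−0.080) = +0.142.

+0.14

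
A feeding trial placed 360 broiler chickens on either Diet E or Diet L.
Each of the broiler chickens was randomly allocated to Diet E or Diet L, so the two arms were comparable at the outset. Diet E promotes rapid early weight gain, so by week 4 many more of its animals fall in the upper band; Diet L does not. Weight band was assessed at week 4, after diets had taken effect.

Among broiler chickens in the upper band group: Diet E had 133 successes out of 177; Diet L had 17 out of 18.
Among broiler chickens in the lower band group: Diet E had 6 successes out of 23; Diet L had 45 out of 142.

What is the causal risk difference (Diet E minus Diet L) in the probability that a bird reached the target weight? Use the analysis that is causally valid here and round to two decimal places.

Week-4 weight band is recorded after the diet and is itself shifted by it — it sits on the causal path from diet to outcome. Conditioning on a mediator would strip out part of the effect we want; the pooled comparison gives the total causal effect.
The causal difference is the pooled difference: 0.695 − 0.388 = +0.307.

+0.31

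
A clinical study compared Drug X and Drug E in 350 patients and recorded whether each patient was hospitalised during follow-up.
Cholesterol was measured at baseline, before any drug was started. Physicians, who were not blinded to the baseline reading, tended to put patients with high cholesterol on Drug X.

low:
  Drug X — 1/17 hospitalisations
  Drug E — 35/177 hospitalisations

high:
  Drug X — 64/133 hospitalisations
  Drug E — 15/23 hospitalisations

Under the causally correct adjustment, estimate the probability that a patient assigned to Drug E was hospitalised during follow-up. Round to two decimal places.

0.40

Here cholesterol is a common cause — it drives both which drug a case falls under and the outcome. The crude comparison mixes populations; the stratum-specific rates are the causally relevant ones.
Standardising Drug E to the population cholesterol mix: 0.554·35/177 + 0.446·15/23 = 0.400.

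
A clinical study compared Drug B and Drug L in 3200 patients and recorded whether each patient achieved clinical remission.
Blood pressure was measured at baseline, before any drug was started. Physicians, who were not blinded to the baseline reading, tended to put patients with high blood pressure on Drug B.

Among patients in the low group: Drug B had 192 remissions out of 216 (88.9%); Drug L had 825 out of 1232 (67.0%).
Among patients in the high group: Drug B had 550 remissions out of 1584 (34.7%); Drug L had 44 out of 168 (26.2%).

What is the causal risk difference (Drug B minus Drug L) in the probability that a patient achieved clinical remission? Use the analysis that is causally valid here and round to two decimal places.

Drug B is higher inside every blood pressure stratum but Drug L is higher in aggregate. Whether to stratify depends on how blood pressure relates to the drug.
Nothing the drug does changes blood pressure; the imbalance is an allocation artefact. With blood pressure also predicting the outcome, the pooled figure is confounded, and the within-stratum comparison is the causal one.
Adjusting over the population distribution of blood pressure: 0.453·(0.889−0.670) + 0.547·(0.347−0.262) = +0.146.

+0.15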